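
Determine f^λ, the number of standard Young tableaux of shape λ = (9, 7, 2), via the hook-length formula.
# SYT of shape (9, 7, 2) = 322218

Hook-length formula: f^λ = n! / Π hook(c), product over all cells c of the Young diagram. For λ = (9, 7, 2), n = 18 boxes. Hook lengths by row (left-to-right, top-to-bottom): [11, 10, 8, 7, 6, 5, 4, 2, 1]; [8, 7, 5, 4, 3, 2, 1]; [2, 1]. Product of hooks = 19869696000. So f^λ = 18! / 19869696000 = 6402373705728000 / 19869696000 = 322218.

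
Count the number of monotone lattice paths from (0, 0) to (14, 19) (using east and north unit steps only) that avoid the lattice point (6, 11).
Number of paths = 659530080

Total paths from (0, 0) to (14, 19): C(33, 14) = 818809200. Paths through (6, 11): (paths (0, 0) → (6, 11)) × (paths (6, 11) → (14, 19)) = C(17, 6) · C(16, 8) = 12376 · 12870 = 159279120. Avoidance count = 818809200 − 159279120 = 659530080.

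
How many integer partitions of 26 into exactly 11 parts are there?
p(26, 11 parts) = 169

Partitions of n into exactly k parts are in bijection with partitions of n − k into at most k parts (subtract 1 from each part). So p(26, exactly 11) = p(15, parts ≤ 11). Computing via the recurrence p(m, j) = p(m, j−1) + p(m−j, j) gives 169.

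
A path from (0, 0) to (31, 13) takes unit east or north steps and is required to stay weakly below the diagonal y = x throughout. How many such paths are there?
Number of paths = 30824843819

By the reflection principle (André's argument), the number of monotone paths to (31, 13) with n ≤ m that never go above y = x is C(44, 31) − C(44, 32) = 51915526432 − 21090682613 = 30824843819.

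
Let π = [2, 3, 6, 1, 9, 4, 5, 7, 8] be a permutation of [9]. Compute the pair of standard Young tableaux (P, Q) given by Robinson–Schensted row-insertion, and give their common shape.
P = [1, 3, 4, 5, 7, 8] / [2, 6, 9];  Q = [1, 2, 3, 5, 8, 9] / [4, 6, 7];  common shape = (6, 3)

Row-insert the values π_1, π_2, … into P one at a time, bumping the leftmost entry strictly greater than the inserted value down to the next row. The recording tableau Q records, in position (i, j), the step at which that cell was added to P.
  Insert 2 (step 1): P = [2];  Q = [1]
  Insert 3 (step 2): P = [2, 3];  Q = [1, 2]
  Insert 6 (step 3): P = [2, 3, 6];  Q = [1, 2, 3]
  Insert 1 (step 4): P = [1, 3, 6] / [2];  Q = [1, 2, 3] / [4]
  Insert 9 (step 5): P = [1, 3, 6, 9] / [2];  Q = [1, 2, 3, 5] / [4]
  Insert 4 (step 6): P = [1, 3, 4, 9] / [2, 6];  Q = [1, 2, 3, 5] / [4, 6]
  Insert 5 (step 7): P = [1, 3, 4, 5] / [2, 6, 9];  Q = [1, 2, 3, 5] / [4, 6, 7]
  Insert 7 (step 8): P = [1, 3, 4, 5, 7] / [2, 6, 9];  Q = [1, 2, 3, 5, 8] / [4, 6, 7]
  Insert 8 (step 9): P = [1, 3, 4, 5, 7, 8] / [2, 6, 9];  Q = [1, 2, 3, 5, 8, 9] / [4, 6, 7]
Final shape: (6, 3).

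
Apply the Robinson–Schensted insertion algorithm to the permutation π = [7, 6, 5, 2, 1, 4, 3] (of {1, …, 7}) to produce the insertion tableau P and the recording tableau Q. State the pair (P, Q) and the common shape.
P = [1, 3] / [2, 4] / [5] / [6] / [7];  Q = [1, 6] / [2, 7] / [3] / [4] / [5];  common shape = (2, 2, 1, 1, 1)

Row-insert the values π_1, π_2, … into P one at a time, bumping the leftmost entry strictly greater than the inserted value down to the next row. The recording tableau Q records, in position (i, j), the step at which that cell was added to P.
  Insert 7 (step 1): P = [7];  Q = [1]
  Insert 6 (step 2): P = [6] / [7];  Q = [1] / [2]
  Insert 5 (step 3): P = [5] / [6] / [7];  Q = [1] / [2] / [3]
  Insert 2 (step 4): P = [2] / [5] / [6] / [7];  Q = [1] / [2] / [3] / [4]
  Insert 1 (step 5): P = [1] / [2] / [5] / [6] / [7];  Q = [1] / [2] / [3] / [4] / [5]
  Insert 4 (step 6): P = [1, 4] / [2] / [5] / [6] / [7];  Q = [1, 6] / [2] / [3] / [4] / [5]
  Insert 3 (step 7): P = [1, 3] / [2, 4] / [5] / [6] / [7];  Q = [1, 6] / [2, 7] / [3] / [4] / [5]
Final shape: (2, 2, 1, 1, 1).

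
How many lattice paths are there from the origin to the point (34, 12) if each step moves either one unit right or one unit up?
Number of paths = 38910617655

A monotone lattice path from (0, 0) to (34, 12) consists of 34 east steps and 12 north steps in some order, so it is determined by which 34 of the 46 steps are east. The count is C(46, 34) = 38910617655.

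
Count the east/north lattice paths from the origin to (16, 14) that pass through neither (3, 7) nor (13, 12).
Number of paths = 87720875

Inclusion–exclusion. Total paths: C(30, 16) = 145422675. Through P₁: C(10, 3)·C(20, 13) = 9302400. Through P₂: C(25, 13)·C(5, 3) = 52003000. Since P₁ is strictly southwest of P₂, a monotone path through both must visit P₁ then P₂; paths through both = C(10, 3)·C(15, 10)·C(5, 3) = 3603600. Avoid both = 145422675 − 9302400 − 52003000 + 3603600 = 87720875.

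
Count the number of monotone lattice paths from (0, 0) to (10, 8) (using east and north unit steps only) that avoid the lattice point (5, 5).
Number of paths = 29646

Total paths from (0, 0) to (10, 8): C(18, 10) = 43758. Paths through (5, 5): (paths (0, 0) → (5, 5)) × (paths (5, 5) → (10, 8)) = C(10, 5) · C(8, 5) = 252 · 56 = 14112. Avoidance count = 43758 − 14112 = 29646.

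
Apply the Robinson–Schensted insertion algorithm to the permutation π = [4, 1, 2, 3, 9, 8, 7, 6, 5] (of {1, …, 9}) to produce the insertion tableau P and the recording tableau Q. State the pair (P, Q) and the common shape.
P = [1, 2, 3, 5] / [4, 6] / [7] / [8] / [9];  Q = [1, 3, 4, 5] / [2, 6] / [7] / [8] / [9];  common shape = (4, 2, 1, 1, 1)

Row-insert the values π_1, π_2, … into P one at a time, bumping the leftmost entry strictly greater than the inserted value down to the next row. The recording tableau Q records, in position (i, j), the step at which that cell was added to P.
  Insert 4 (step 1): P = [4];  Q = [1]
  Insert 1 (step 2): P = [1] / [4];  Q = [1] / [2]
  Insert 2 (step 3): P = [1, 2] / [4];  Q = [1, 3] / [2]
  Insert 3 (step 4): P = [1, 2, 3] / [4];  Q = [1, 3, 4] / [2]
  Insert 9 (step 5): P = [1, 2, 3, 9] / [4];  Q = [1, 3, 4, 5] / [2]
  Insert 8 (step 6): P = [1, 2, 3, 8] / [4, 9];  Q = [1, 3, 4, 5] / [2, 6]
  Insert 7 (step 7): P = [1, 2, 3, 7] / [4, 8] / [9];  Q = [1, 3, 4, 5] / [2, 6] / [7]
  Insert 6 (step 8): P = [1, 2, 3, 6] / [4, 7] / [8] / [9];  Q = [1, 3, 4, 5] / [2, 6] / [7] / [8]
  Insert 5 (step 9): P = [1, 2, 3, 5] / [4, 6] / [7] / [8] / [9];  Q = [1, 3, 4, 5] / [2, 6] / [7] / [8] / [9]
Final shape: (4, 2, 1, 1, 1).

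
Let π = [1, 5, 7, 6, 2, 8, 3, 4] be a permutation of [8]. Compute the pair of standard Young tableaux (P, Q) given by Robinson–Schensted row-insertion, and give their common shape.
P = [1, 2, 3, 4] / [5, 6, 8] / [7];  Q = [1, 2, 3, 6] / [4, 7, 8] / [5];  common shape = (4, 3, 1)

Row-insert the values π_1, π_2, … into P one at a time, bumping the leftmost entry strictly greater than the inserted value down to the next row. The recording tableau Q records, in position (i, j), the step at which that cell was added to P.
  Insert 1 (step 1): P = [1];  Q = [1]
  Insert 5 (step 2): P = [1, 5];  Q = [1, 2]
  Insert 7 (step 3): P = [1, 5, 7];  Q = [1, 2, 3]
  Insert 6 (step 4): P = [1, 5, 6] / [7];  Q = [1, 2, 3] / [4]
  Insert 2 (step 5): P = [1, 2, 6] / [5] / [7];  Q = [1, 2, 3] / [4] / [5]
  Insert 8 (step 6): P = [1, 2, 6, 8] / [5] / [7];  Q = [1, 2, 3, 6] / [4] / [5]
  Insert 3 (step 7): P = [1, 2, 3, 8] / [5, 6] / [7];  Q = [1, 2, 3, 6] / [4, 7] / [5]
  Insert 4 (step 8): P = [1, 2, 3, 4] / [5, 6, 8] / [7];  Q = [1, 2, 3, 6] / [4, 7, 8] / [5]
Final shape: (4, 3, 1).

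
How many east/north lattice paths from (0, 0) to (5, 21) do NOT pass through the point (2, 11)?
Number of paths = 43472

Total paths from (0, 0) to (5, 21): C(26, 5) = 65780. Paths through (2, 11): (paths (0, 0) → (2, 11)) × (paths (2, 11) → (5, 21)) = C(13, 2) · C(13, 3) = 78 · 286 = 22308. Avoidance count = 65780 − 22308 = 43472.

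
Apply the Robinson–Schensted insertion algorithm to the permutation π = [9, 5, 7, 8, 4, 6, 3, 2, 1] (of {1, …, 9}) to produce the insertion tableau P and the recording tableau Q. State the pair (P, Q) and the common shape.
P = [1, 6, 8] / [2, 7] / [3] / [4] / [5] / [9];  Q = [1, 3, 4] / [2, 6] / [5] / [7] / [8] / [9];  common shape = (3, 2, 1, 1, 1, 1)

Row-insert the values π_1, π_2, … into P one at a time, bumping the leftmost entry strictly greater than the inserted value down to the next row. The recording tableau Q records, in position (i, j), the step at which that cell was added to P.
  Insert 9 (step 1): P = [9];  Q = [1]
  Insert 5 (step 2): P = [5] / [9];  Q = [1] / [2]
  Insert 7 (step 3): P = [5, 7] / [9];  Q = [1, 3] / [2]
  Insert 8 (step 4): P = [5, 7, 8] / [9];  Q = [1, 3, 4] / [2]
  Insert 4 (step 5): P = [4, 7, 8] / [5] / [9];  Q = [1, 3, 4] / [2] / [5]
  Insert 6 (step 6): P = [4, 6, 8] / [5, 7] / [9];  Q = [1, 3, 4] / [2, 6] / [5]
  Insert 3 (step 7): P = [3, 6, 8] / [4, 7] / [5] / [9];  Q = [1, 3, 4] / [2, 6] / [5] / [7]
  Insert 2 (step 8): P = [2, 6, 8] / [3, 7] / [4] / [5] / [9];  Q = [1, 3, 4] / [2, 6] / [5] / [7] / [8]
  Insert 1 (step 9): P = [1, 6, 8] / [2, 7] / [3] / [4] / [5] / [9];  Q = [1, 3, 4] / [2, 6] / [5] / [7] / [8] / [9]
Final shape: (3, 2, 1, 1, 1, 1).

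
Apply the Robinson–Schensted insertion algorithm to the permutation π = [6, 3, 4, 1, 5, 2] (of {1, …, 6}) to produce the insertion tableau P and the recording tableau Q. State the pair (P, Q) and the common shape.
P = [1, 2, 5] / [3, 4] / [6];  Q = [1, 3, 5] / [2, 6] / [4];  common shape = (3, 2, 1)

Row-insert the values π_1, π_2, … into P one at a time, bumping the leftmost entry strictly greater than the inserted value down to the next row. The recording tableau Q records, in position (i, j), the step at which that cell was added to P.
  Insert 6 (step 1): P = [6];  Q = [1]
  Insert 3 (step 2): P = [3] / [6];  Q = [1] / [2]
  Insert 4 (step 3): P = [3, 4] / [6];  Q = [1, 3] / [2]
  Insert 1 (step 4): P = [1, 4] / [3] / [6];  Q = [1, 3] / [2] / [4]
  Insert 5 (step 5): P = [1, 4, 5] / [3] / [6];  Q = [1, 3, 5] / [2] / [4]
  Insert 2 (step 6): P = [1, 2, 5] / [3, 4] / [6];  Q = [1, 3, 5] / [2, 6] / [4]
Final shape: (3, 2, 1).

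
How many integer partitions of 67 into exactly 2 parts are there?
p(67, 2 parts) = 33

Partitions of n into exactly k parts are in bijection with partitions of n − k into at most k parts (subtract 1 from each part). So p(67, exactly 2) = p(65, parts ≤ 2). Computing via the recurrence p(m, j) = p(m, j−1) + p(m−j, j) gives 33.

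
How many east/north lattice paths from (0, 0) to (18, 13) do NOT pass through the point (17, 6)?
Number of paths = 205445499

Total paths from (0, 0) to (18, 13): C(31, 18) = 206253075. Paths through (17, 6): (paths (0, 0) → (17, 6)) × (paths (17, 6) → (18, 13)) = C(23, 17) · C(8, 1) = 100947 · 8 = 807576. Avoidance count = 206253075 − 807576 = 205445499.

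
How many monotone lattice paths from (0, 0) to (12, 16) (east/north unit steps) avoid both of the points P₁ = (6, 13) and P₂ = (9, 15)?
Number of paths = 23997931

Inclusion–exclusion. Total paths: C(28, 12) = 30421755. Through P₁: C(19, 6)·C(9, 6) = 2279088. Through P₂: C(24, 9)·C(4, 3) = 5230016. Since P₁ is strictly southwest of P₂, a monotone path through both must visit P₁ then P₂; paths through both = C(19, 6)·C(5, 3)·C(4, 3) = 1085280. Avoid both = 30421755 − 2279088 − 5230016 + 1085280 = 23997931.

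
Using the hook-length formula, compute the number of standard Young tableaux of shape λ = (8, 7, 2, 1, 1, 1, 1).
# SYT of shape (8, 7, 2, 1, 1, 1, 1) = 110853600

Hook-length formula: f^λ = n! / Π hook(c), product over all cells c of the Young diagram. For λ = (8, 7, 2, 1, 1, 1, 1), n = 21 boxes. Hook lengths by row (left-to-right, top-to-bottom): [14, 9, 7, 6, 5, 4, 3, 1]; [12, 7, 5, 4, 3, 2, 1]; [6, 1]; [4]; [3]; [2]; [1]. Product of hooks = 460886630400. So f^λ = 21! / 460886630400 = 51090942171709440000 / 460886630400 = 110853600.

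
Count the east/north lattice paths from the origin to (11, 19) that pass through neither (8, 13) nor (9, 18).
Number of paths = 27136485

Inclusion–exclusion. Total paths: C(30, 11) = 54627300. Through P₁: C(21, 8)·C(9, 3) = 17093160. Through P₂: C(27, 9)·C(3, 2) = 14060475. Since P₁ is strictly southwest of P₂, a monotone path through both must visit P₁ then P₂; paths through both = C(21, 8)·C(6, 1)·C(3, 2) = 3662820. Avoid both = 54627300 − 17093160 − 14060475 + 3662820 = 27136485.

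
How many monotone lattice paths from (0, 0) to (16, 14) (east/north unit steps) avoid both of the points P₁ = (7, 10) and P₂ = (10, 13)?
Number of paths = 126231613

Inclusion–exclusion. Total paths: C(30, 16) = 145422675. Through P₁: C(17, 7)·C(13, 9) = 13905320. Through P₂: C(23, 10)·C(7, 6) = 8008462. Since P₁ is strictly southwest of P₂, a monotone path through both must visit P₁ then P₂; paths through both = C(17, 7)·C(6, 3)·C(7, 6) = 2722720. Avoid both = 145422675 − 13905320 − 8008462 + 2722720 = 126231613.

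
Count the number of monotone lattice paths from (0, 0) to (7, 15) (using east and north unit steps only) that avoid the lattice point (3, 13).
Number of paths = 162144

Total paths from (0, 0) to (7, 15): C(22, 7) = 170544. Paths through (3, 13): (paths (0, 0) → (3, 13)) × (paths (3, 13) → (7, 15)) = C(16, 3) · C(6, 4) = 560 · 15 = 8400. Avoidance count = 170544 − 8400 = 162144.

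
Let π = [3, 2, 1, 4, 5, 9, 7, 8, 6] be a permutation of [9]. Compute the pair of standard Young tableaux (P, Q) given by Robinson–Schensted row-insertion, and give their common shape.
P = [1, 4, 5, 6, 8] / [2, 7] / [3, 9];  Q = [1, 4, 5, 6, 8] / [2, 7] / [3, 9];  common shape = (5, 2, 2)

Row-insert the values π_1, π_2, … into P one at a time, bumping the leftmost entry strictly greater than the inserted value down to the next row. The recording tableau Q records, in position (i, j), the step at which that cell was added to P.
  Insert 3 (step 1): P = [3];  Q = [1]
  Insert 2 (step 2): P = [2] / [3];  Q = [1] / [2]
  Insert 1 (step 3): P = [1] / [2] / [3];  Q = [1] / [2] / [3]
  Insert 4 (step 4): P = [1, 4] / [2] / [3];  Q = [1, 4] / [2] / [3]
  Insert 5 (step 5): P = [1, 4, 5] / [2] / [3];  Q = [1, 4, 5] / [2] / [3]
  Insert 9 (step 6): P = [1, 4, 5, 9] / [2] / [3];  Q = [1, 4, 5, 6] / [2] / [3]
  Insert 7 (step 7): P = [1, 4, 5, 7] / [2, 9] / [3];  Q = [1, 4, 5, 6] / [2, 7] / [3]
  Insert 8 (step 8): P = [1, 4, 5, 7, 8] / [2, 9] / [3];  Q = [1, 4, 5, 6, 8] / [2, 7] / [3]
  Insert 6 (step 9): P = [1, 4, 5, 6, 8] / [2, 7] / [3, 9];  Q = [1, 4, 5, 6, 8] / [2, 7] / [3, 9]
Final shape: (5, 2, 2).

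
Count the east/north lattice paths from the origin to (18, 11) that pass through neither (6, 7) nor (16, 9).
Number of paths = 19895856

Inclusion–exclusion. Total paths: C(29, 18) = 34597290. Through P₁: C(13, 6)·C(16, 12) = 3123120. Through P₂: C(25, 16)·C(4, 2) = 12257850. Since P₁ is strictly southwest of P₂, a monotone path through both must visit P₁ then P₂; paths through both = C(13, 6)·C(12, 10)·C(4, 2) = 679536. Avoid both = 34597290 − 3123120 − 12257850 + 679536 = 19895856.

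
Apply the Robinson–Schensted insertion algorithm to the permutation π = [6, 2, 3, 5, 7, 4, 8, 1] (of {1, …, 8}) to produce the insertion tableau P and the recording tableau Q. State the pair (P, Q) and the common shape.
P = [1, 3, 4, 7, 8] / [2] / [5] / [6];  Q = [1, 3, 4, 5, 7] / [2] / [6] / [8];  common shape = (5, 1, 1, 1)

Row-insert the values π_1, π_2, … into P one at a time, bumping the leftmost entry strictly greater than the inserted value down to the next row. The recording tableau Q records, in position (i, j), the step at which that cell was added to P.
  Insert 6 (step 1): P = [6];  Q = [1]
  Insert 2 (step 2): P = [2] / [6];  Q = [1] / [2]
  Insert 3 (step 3): P = [2, 3] / [6];  Q = [1, 3] / [2]
  Insert 5 (step 4): P = [2, 3, 5] / [6];  Q = [1, 3, 4] / [2]
  Insert 7 (step 5): P = [2, 3, 5, 7] / [6];  Q = [1, 3, 4, 5] / [2]
  Insert 4 (step 6): P = [2, 3, 4, 7] / [5] / [6];  Q = [1, 3, 4, 5] / [2] / [6]
  Insert 8 (step 7): P = [2, 3, 4, 7, 8] / [5] / [6];  Q = [1, 3, 4, 5, 7] / [2] / [6]
  Insert 1 (step 8): P = [1, 3, 4, 7, 8] / [2] / [5] / [6];  Q = [1, 3, 4, 5, 7] / [2] / [6] / [8]
Final shape: (5, 1, 1, 1).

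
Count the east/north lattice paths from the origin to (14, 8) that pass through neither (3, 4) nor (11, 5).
Number of paths = 190935

Inclusion–exclusion. Total paths: C(22, 14) = 319770. Through P₁: C(7, 3)·C(15, 11) = 47775. Through P₂: C(16, 11)·C(6, 3) = 87360. Since P₁ is strictly southwest of P₂, a monotone path through both must visit P₁ then P₂; paths through both = C(7, 3)·C(9, 8)·C(6, 3) = 6300. Avoid both = 319770 − 47775 − 87360 + 6300 = 190935.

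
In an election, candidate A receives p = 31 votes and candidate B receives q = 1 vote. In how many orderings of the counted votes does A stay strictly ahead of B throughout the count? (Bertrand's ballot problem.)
Strict-lead orderings = 30

Total orderings of the 32 votes with 31 for A: C(32, 31) = 32. By the Bertrand ballot formula (Cycle Lemma / reflection principle), the number of orderings in which A is strictly ahead of B throughout is (p − q)/(p + q) · C(p + q, p) = (31 − 1)/(31 + 1) · 32 = 30.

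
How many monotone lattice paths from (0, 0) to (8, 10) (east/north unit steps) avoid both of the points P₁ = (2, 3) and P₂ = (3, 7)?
Number of paths = 22678

Inclusion–exclusion. Total paths: C(18, 8) = 43758. Through P₁: C(5, 2)·C(13, 6) = 17160. Through P₂: C(10, 3)·C(8, 5) = 6720. Since P₁ is strictly southwest of P₂, a monotone path through both must visit P₁ then P₂; paths through both = C(5, 2)·C(5, 1)·C(8, 5) = 2800. Avoid both = 43758 − 17160 − 6720 + 2800 = 22678.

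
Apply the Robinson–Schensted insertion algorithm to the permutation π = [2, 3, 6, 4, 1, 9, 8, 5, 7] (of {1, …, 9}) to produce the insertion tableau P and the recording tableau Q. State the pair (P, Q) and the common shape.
P = [1, 3, 4, 5, 7] / [2, 8] / [6, 9];  Q = [1, 2, 3, 6, 9] / [4, 7] / [5, 8];  common shape = (5, 2, 2)

Row-insert the values π_1, π_2, … into P one at a time, bumping the leftmost entry strictly greater than the inserted value down to the next row. The recording tableau Q records, in position (i, j), the step at which that cell was added to P.
  Insert 2 (step 1): P = [2];  Q = [1]
  Insert 3 (step 2): P = [2, 3];  Q = [1, 2]
  Insert 6 (step 3): P = [2, 3, 6];  Q = [1, 2, 3]
  Insert 4 (step 4): P = [2, 3, 4] / [6];  Q = [1, 2, 3] / [4]
  Insert 1 (step 5): P = [1, 3, 4] / [2] / [6];  Q = [1, 2, 3] / [4] / [5]
  Insert 9 (step 6): P = [1, 3, 4, 9] / [2] / [6];  Q = [1, 2, 3, 6] / [4] / [5]
  Insert 8 (step 7): P = [1, 3, 4, 8] / [2, 9] / [6];  Q = [1, 2, 3, 6] / [4, 7] / [5]
  Insert 5 (step 8): P = [1, 3, 4, 5] / [2, 8] / [6, 9];  Q = [1, 2, 3, 6] / [4, 7] / [5, 8]
  Insert 7 (step 9): P = [1, 3, 4, 5, 7] / [2, 8] / [6, 9];  Q = [1, 2, 3, 6, 9] / [4, 7] / [5, 8]
Final shape: (5, 2, 2).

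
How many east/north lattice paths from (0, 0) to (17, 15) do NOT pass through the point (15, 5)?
Number of paths = 564699456

Total paths from (0, 0) to (17, 15): C(32, 17) = 565722720. Paths through (15, 5): (paths (0, 0) → (15, 5)) × (paths (15, 5) → (17, 15)) = C(20, 15) · C(12, 2) = 15504 · 66 = 1023264. Avoidance count = 565722720 − 1023264 = 564699456.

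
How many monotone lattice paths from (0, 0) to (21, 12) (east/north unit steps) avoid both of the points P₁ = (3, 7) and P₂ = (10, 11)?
Number of paths = 347022048

Inclusion–exclusion. Total paths: C(33, 21) = 354817320. Through P₁: C(10, 3)·C(23, 18) = 4037880. Through P₂: C(21, 10)·C(12, 11) = 4232592. Since P₁ is strictly southwest of P₂, a monotone path through both must visit P₁ then P₂; paths through both = C(10, 3)·C(11, 7)·C(12, 11) = 475200. Avoid both = 354817320 − 4037880 − 4232592 + 475200 = 347022048.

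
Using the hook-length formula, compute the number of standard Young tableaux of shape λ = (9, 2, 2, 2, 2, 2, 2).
# SYT of shape (9, 2, 2, 2, 2, 2, 2) = 13302432

Hook-length formula: f^λ = n! / Π hook(c), product over all cells c of the Young diagram. For λ = (9, 2, 2, 2, 2, 2, 2), n = 21 boxes. Hook lengths by row (left-to-right, top-to-bottom): [15, 14, 7, 6, 5, 4, 3, 2, 1]; [7, 6]; [6, 5]; [5, 4]; [4, 3]; [3, 2]; [2, 1]. Product of hooks = 3840721920000. So f^λ = 21! / 3840721920000 = 51090942171709440000 / 3840721920000 = 13302432.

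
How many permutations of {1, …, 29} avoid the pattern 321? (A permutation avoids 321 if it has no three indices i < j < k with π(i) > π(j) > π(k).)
C_29 = 1002242216651368

These 321-avoiding permutations are counted by the Catalan number C_n = (1/(n + 1)) · C(2n, n). For n = 29: C_29 = (1/30) · C(58, 29) = 30067266499541040/30 = 1002242216651368.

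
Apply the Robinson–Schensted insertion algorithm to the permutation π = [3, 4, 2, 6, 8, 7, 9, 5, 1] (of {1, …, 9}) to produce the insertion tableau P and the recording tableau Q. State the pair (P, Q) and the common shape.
P = [1, 4, 5, 7, 9] / [2, 6] / [3] / [8];  Q = [1, 2, 4, 5, 7] / [3, 6] / [8] / [9];  common shape = (5, 2, 1, 1)

Row-insert the values π_1, π_2, … into P one at a time, bumping the leftmost entry strictly greater than the inserted value down to the next row. The recording tableau Q records, in position (i, j), the step at which that cell was added to P.
  Insert 3 (step 1): P = [3];  Q = [1]
  Insert 4 (step 2): P = [3, 4];  Q = [1, 2]
  Insert 2 (step 3): P = [2, 4] / [3];  Q = [1, 2] / [3]
  Insert 6 (step 4): P = [2, 4, 6] / [3];  Q = [1, 2, 4] / [3]
  Insert 8 (step 5): P = [2, 4, 6, 8] / [3];  Q = [1, 2, 4, 5] / [3]
  Insert 7 (step 6): P = [2, 4, 6, 7] / [3, 8];  Q = [1, 2, 4, 5] / [3, 6]
  Insert 9 (step 7): P = [2, 4, 6, 7, 9] / [3, 8];  Q = [1, 2, 4, 5, 7] / [3, 6]
  Insert 5 (step 8): P = [2, 4, 5, 7, 9] / [3, 6] / [8];  Q = [1, 2, 4, 5, 7] / [3, 6] / [8]
  Insert 1 (step 9): P = [1, 4, 5, 7, 9] / [2, 6] / [3] / [8];  Q = [1, 2, 4, 5, 7] / [3, 6] / [8] / [9]
Final shape: (5, 2, 1, 1).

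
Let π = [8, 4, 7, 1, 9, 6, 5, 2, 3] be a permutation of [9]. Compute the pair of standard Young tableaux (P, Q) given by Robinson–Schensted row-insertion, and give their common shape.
P = [1, 2, 3] / [4, 5, 9] / [6] / [7] / [8];  Q = [1, 3, 5] / [2, 6, 9] / [4] / [7] / [8];  common shape = (3, 3, 1, 1, 1)

Row-insert the values π_1, π_2, … into P one at a time, bumping the leftmost entry strictly greater than the inserted value down to the next row. The recording tableau Q records, in position (i, j), the step at which that cell was added to P.
  Insert 8 (step 1): P = [8];  Q = [1]
  Insert 4 (step 2): P = [4] / [8];  Q = [1] / [2]
  Insert 7 (step 3): P = [4, 7] / [8];  Q = [1, 3] / [2]
  Insert 1 (step 4): P = [1, 7] / [4] / [8];  Q = [1, 3] / [2] / [4]
  Insert 9 (step 5): P = [1, 7, 9] / [4] / [8];  Q = [1, 3, 5] / [2] / [4]
  Insert 6 (step 6): P = [1, 6, 9] / [4, 7] / [8];  Q = [1, 3, 5] / [2, 6] / [4]
  Insert 5 (step 7): P = [1, 5, 9] / [4, 6] / [7] / [8];  Q = [1, 3, 5] / [2, 6] / [4] / [7]
  Insert 2 (step 8): P = [1, 2, 9] / [4, 5] / [6] / [7] / [8];  Q = [1, 3, 5] / [2, 6] / [4] / [7] / [8]
  Insert 3 (step 9): P = [1, 2, 3] / [4, 5, 9] / [6] / [7] / [8];  Q = [1, 3, 5] / [2, 6, 9] / [4] / [7] / [8]
Final shape: (3, 3, 1, 1, 1).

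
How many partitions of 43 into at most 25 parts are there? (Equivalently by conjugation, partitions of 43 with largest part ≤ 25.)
p(43, parts ≤ 25) = 62049

Use the recurrence p(n, m) = p(n, m−1) + p(n−m, m): either the largest part is < m (count p(n, m−1)) or the largest part is exactly m (remove one copy of m, count p(n−m, m)). With p(0, ·) = 1 this gives p(43, parts ≤ 25) = 62049. (By conjugating Young diagrams, this also counts partitions of 43 into at most 25 parts.)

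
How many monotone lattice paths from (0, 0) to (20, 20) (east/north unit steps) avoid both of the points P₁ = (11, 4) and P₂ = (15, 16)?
Number of paths = 97502825175

Inclusion–exclusion. Total paths: C(40, 20) = 137846528820. Through P₁: C(15, 11)·C(25, 9) = 2788660875. Through P₂: C(31, 15)·C(9, 5) = 37868064570. Since P₁ is strictly southwest of P₂, a monotone path through both must visit P₁ then P₂; paths through both = C(15, 11)·C(16, 4)·C(9, 5) = 313021800. Avoid both = 137846528820 − 2788660875 − 37868064570 + 313021800 = 97502825175.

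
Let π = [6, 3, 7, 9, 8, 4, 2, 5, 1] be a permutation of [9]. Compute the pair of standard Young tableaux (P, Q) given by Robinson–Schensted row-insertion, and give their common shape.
P = [1, 4, 5] / [2, 7, 8] / [3] / [6] / [9];  Q = [1, 3, 4] / [2, 5, 8] / [6] / [7] / [9];  common shape = (3, 3, 1, 1, 1)

Row-insert the values π_1, π_2, … into P one at a time, bumping the leftmost entry strictly greater than the inserted value down to the next row. The recording tableau Q records, in position (i, j), the step at which that cell was added to P.
  Insert 6 (step 1): P = [6];  Q = [1]
  Insert 3 (step 2): P = [3] / [6];  Q = [1] / [2]
  Insert 7 (step 3): P = [3, 7] / [6];  Q = [1, 3] / [2]
  Insert 9 (step 4): P = [3, 7, 9] / [6];  Q = [1, 3, 4] / [2]
  Insert 8 (step 5): P = [3, 7, 8] / [6, 9];  Q = [1, 3, 4] / [2, 5]
  Insert 4 (step 6): P = [3, 4, 8] / [6, 7] / [9];  Q = [1, 3, 4] / [2, 5] / [6]
  Insert 2 (step 7): P = [2, 4, 8] / [3, 7] / [6] / [9];  Q = [1, 3, 4] / [2, 5] / [6] / [7]
  Insert 5 (step 8): P = [2, 4, 5] / [3, 7, 8] / [6] / [9];  Q = [1, 3, 4] / [2, 5, 8] / [6] / [7]
  Insert 1 (step 9): P = [1, 4, 5] / [2, 7, 8] / [3] / [6] / [9];  Q = [1, 3, 4] / [2, 5, 8] / [6] / [7] / [9]
Final shape: (3, 3, 1, 1, 1).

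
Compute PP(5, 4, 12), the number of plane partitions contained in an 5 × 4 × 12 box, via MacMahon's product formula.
PP(5, 4, 12) = 1354627767168

Evaluate the triple product over i = 1..5, j = 1..4, k = 1..12. The factors are (2/1) · (3/2) · (4/3) · (5/4) · (6/5) · (7/6) · (8/7) · (9/8) · … (240 factors total). The numerators and denominators telescope so the product is an integer; carrying out the multiplication exactly gives PP(5, 4, 12) = 1354627767168.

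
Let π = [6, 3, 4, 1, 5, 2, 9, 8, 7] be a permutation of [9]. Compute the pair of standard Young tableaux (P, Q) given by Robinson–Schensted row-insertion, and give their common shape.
P = [1, 2, 5, 7] / [3, 4, 8] / [6, 9];  Q = [1, 3, 5, 7] / [2, 6, 8] / [4, 9];  common shape = (4, 3, 2)

Row-insert the values π_1, π_2, … into P one at a time, bumping the leftmost entry strictly greater than the inserted value down to the next row. The recording tableau Q records, in position (i, j), the step at which that cell was added to P.
  Insert 6 (step 1): P = [6];  Q = [1]
  Insert 3 (step 2): P = [3] / [6];  Q = [1] / [2]
  Insert 4 (step 3): P = [3, 4] / [6];  Q = [1, 3] / [2]
  Insert 1 (step 4): P = [1, 4] / [3] / [6];  Q = [1, 3] / [2] / [4]
  Insert 5 (step 5): P = [1, 4, 5] / [3] / [6];  Q = [1, 3, 5] / [2] / [4]
  Insert 2 (step 6): P = [1, 2, 5] / [3, 4] / [6];  Q = [1, 3, 5] / [2, 6] / [4]
  Insert 9 (step 7): P = [1, 2, 5, 9] / [3, 4] / [6];  Q = [1, 3, 5, 7] / [2, 6] / [4]
  Insert 8 (step 8): P = [1, 2, 5, 8] / [3, 4, 9] / [6];  Q = [1, 3, 5, 7] / [2, 6, 8] / [4]
  Insert 7 (step 9): P = [1, 2, 5, 7] / [3, 4, 8] / [6, 9];  Q = [1, 3, 5, 7] / [2, 6, 8] / [4, 9]
Final shape: (4, 3, 2).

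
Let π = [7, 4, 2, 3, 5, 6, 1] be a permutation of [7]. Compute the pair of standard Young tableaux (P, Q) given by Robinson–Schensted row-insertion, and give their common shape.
P = [1, 3, 5, 6] / [2] / [4] / [7];  Q = [1, 4, 5, 6] / [2] / [3] / [7];  common shape = (4, 1, 1, 1)

Row-insert the values π_1, π_2, … into P one at a time, bumping the leftmost entry strictly greater than the inserted value down to the next row. The recording tableau Q records, in position (i, j), the step at which that cell was added to P.
  Insert 7 (step 1): P = [7];  Q = [1]
  Insert 4 (step 2): P = [4] / [7];  Q = [1] / [2]
  Insert 2 (step 3): P = [2] / [4] / [7];  Q = [1] / [2] / [3]
  Insert 3 (step 4): P = [2, 3] / [4] / [7];  Q = [1, 4] / [2] / [3]
  Insert 5 (step 5): P = [2, 3, 5] / [4] / [7];  Q = [1, 4, 5] / [2] / [3]
  Insert 6 (step 6): P = [2, 3, 5, 6] / [4] / [7];  Q = [1, 4, 5, 6] / [2] / [3]
  Insert 1 (step 7): P = [1, 3, 5, 6] / [2] / [4] / [7];  Q = [1, 4, 5, 6] / [2] / [3] / [7]
Final shape: (4, 1, 1, 1).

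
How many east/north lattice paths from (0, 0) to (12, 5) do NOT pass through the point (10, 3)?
Number of paths = 4472

Total paths from (0, 0) to (12, 5): C(17, 12) = 6188. Paths through (10, 3): (paths (0, 0) → (10, 3)) × (paths (10, 3) → (12, 5)) = C(13, 10) · C(4, 2) = 286 · 6 = 1716. Avoidance count = 6188 − 1716 = 4472.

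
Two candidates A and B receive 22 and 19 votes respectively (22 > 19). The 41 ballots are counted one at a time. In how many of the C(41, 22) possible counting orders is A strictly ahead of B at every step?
Strict-lead orderings = 17902146600

Total orderings of the 41 votes with 22 for A: C(41, 22) = 244662670200. By the Bertrand ballot formula (Cycle Lemma / reflection principle), the number of orderings in which A is strictly ahead of B throughout is (p − q)/(p + q) · C(p + q, p) = (22 − 19)/(22 + 19) · 244662670200 = 17902146600.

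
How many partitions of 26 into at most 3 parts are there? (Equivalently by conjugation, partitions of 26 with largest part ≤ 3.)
p(26, parts ≤ 3) = 70

Use the recurrence p(n, m) = p(n, m−1) + p(n−m, m): either the largest part is < m (count p(n, m−1)) or the largest part is exactly m (remove one copy of m, count p(n−m, m)). With p(0, ·) = 1 this gives p(26, parts ≤ 3) = 70. (By conjugating Young diagrams, this also counts partitions of 26 into at most 3 parts.)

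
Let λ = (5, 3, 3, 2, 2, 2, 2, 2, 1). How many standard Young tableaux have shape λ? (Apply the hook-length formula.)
# SYT of shape (5, 3, 3, 2, 2, 2, 2, 2, 1) = 257862528

Hook-length formula: f^λ = n! / Π hook(c), product over all cells c of the Young diagram. For λ = (5, 3, 3, 2, 2, 2, 2, 2, 1), n = 22 boxes. Hook lengths by row (left-to-right, top-to-bottom): [13, 11, 5, 2, 1]; [10, 8, 2]; [9, 7, 1]; [7, 5]; [6, 4]; [5, 3]; [4, 2]; [3, 1]; [1]. Product of hooks = 4358914560000. So f^λ = 22! / 4358914560000 = 1124000727777607680000 / 4358914560000 = 257862528.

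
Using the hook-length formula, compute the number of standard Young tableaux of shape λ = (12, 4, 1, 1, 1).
# SYT of shape (12, 4, 1, 1, 1) = 566865

Hook-length formula: f^λ = n! / Π hook(c), product over all cells c of the Young diagram. For λ = (12, 4, 1, 1, 1), n = 19 boxes. Hook lengths by row (left-to-right, top-to-bottom): [16, 12, 11, 10, 8, 7, 6, 5, 4, 3, 2, 1]; [7, 3, 2, 1]; [3]; [2]; [1]. Product of hooks = 214592716800. So f^λ = 19! / 214592716800 = 121645100408832000 / 214592716800 = 566865.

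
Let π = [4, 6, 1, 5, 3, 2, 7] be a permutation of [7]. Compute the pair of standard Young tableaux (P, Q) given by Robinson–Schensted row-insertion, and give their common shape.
P = [1, 2, 7] / [3, 5] / [4] / [6];  Q = [1, 2, 7] / [3, 4] / [5] / [6];  common shape = (3, 2, 1, 1)

Row-insert the values π_1, π_2, … into P one at a time, bumping the leftmost entry strictly greater than the inserted value down to the next row. The recording tableau Q records, in position (i, j), the step at which that cell was added to P.
  Insert 4 (step 1): P = [4];  Q = [1]
  Insert 6 (step 2): P = [4, 6];  Q = [1, 2]
  Insert 1 (step 3): P = [1, 6] / [4];  Q = [1, 2] / [3]
  Insert 5 (step 4): P = [1, 5] / [4, 6];  Q = [1, 2] / [3, 4]
  Insert 3 (step 5): P = [1, 3] / [4, 5] / [6];  Q = [1, 2] / [3, 4] / [5]
  Insert 2 (step 6): P = [1, 2] / [3, 5] / [4] / [6];  Q = [1, 2] / [3, 4] / [5] / [6]
  Insert 7 (step 7): P = [1, 2, 7] / [3, 5] / [4] / [6];  Q = [1, 2, 7] / [3, 4] / [5] / [6]
Final shape: (3, 2, 1, 1).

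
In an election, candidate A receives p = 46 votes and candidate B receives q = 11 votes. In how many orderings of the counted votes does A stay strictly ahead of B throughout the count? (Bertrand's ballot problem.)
Strict-lead orderings = 113295163800

Total orderings of the 57 votes with 46 for A: C(57, 46) = 184509266760. By the Bertrand ballot formula (Cycle Lemma / reflection principle), the number of orderings in which A is strictly ahead of B throughout is (p − q)/(p + q) · C(p + q, p) = (46 − 11)/(46 + 11) · 184509266760 = 113295163800.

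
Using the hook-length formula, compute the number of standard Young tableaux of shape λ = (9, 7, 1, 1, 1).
# SYT of shape (9, 7, 1, 1, 1) = 1790712

Hook-length formula: f^λ = n! / Π hook(c), product over all cells c of the Young diagram. For λ = (9, 7, 1, 1, 1), n = 19 boxes. Hook lengths by row (left-to-right, top-to-bottom): [13, 9, 8, 7, 6, 5, 4, 2, 1]; [10, 6, 5, 4, 3, 2, 1]; [3]; [2]; [1]. Product of hooks = 67931136000. So f^λ = 19! / 67931136000 = 121645100408832000 / 67931136000 = 1790712.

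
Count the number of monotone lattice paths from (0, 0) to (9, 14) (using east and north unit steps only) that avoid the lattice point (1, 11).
Number of paths = 815210

Total paths from (0, 0) to (9, 14): C(23, 9) = 817190. Paths through (1, 11): (paths (0, 0) → (1, 11)) × (paths (1, 11) → (9, 14)) = C(12, 1) · C(11, 8) = 12 · 165 = 1980. Avoidance count = 817190 − 1980 = 815210.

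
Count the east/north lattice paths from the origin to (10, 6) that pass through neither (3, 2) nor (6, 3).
Number of paths = 3168

Inclusion–exclusion. Total paths: C(16, 10) = 8008. Through P₁: C(5, 3)·C(11, 7) = 3300. Through P₂: C(9, 6)·C(7, 4) = 2940. Since P₁ is strictly southwest of P₂, a monotone path through both must visit P₁ then P₂; paths through both = C(5, 3)·C(4, 3)·C(7, 4) = 1400. Avoid both = 8008 − 3300 − 2940 + 1400 = 3168.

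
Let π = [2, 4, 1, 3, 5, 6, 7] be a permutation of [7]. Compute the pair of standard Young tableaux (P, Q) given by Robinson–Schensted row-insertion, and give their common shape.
P = [1, 3, 5, 6, 7] / [2, 4];  Q = [1, 2, 5, 6, 7] / [3, 4];  common shape = (5, 2)

Row-insert the values π_1, π_2, … into P one at a time, bumping the leftmost entry strictly greater than the inserted value down to the next row. The recording tableau Q records, in position (i, j), the step at which that cell was added to P.
  Insert 2 (step 1): P = [2];  Q = [1]
  Insert 4 (step 2): P = [2, 4];  Q = [1, 2]
  Insert 1 (step 3): P = [1, 4] / [2];  Q = [1, 2] / [3]
  Insert 3 (step 4): P = [1, 3] / [2, 4];  Q = [1, 2] / [3, 4]
  Insert 5 (step 5): P = [1, 3, 5] / [2, 4];  Q = [1, 2, 5] / [3, 4]
  Insert 6 (step 6): P = [1, 3, 5, 6] / [2, 4];  Q = [1, 2, 5, 6] / [3, 4]
  Insert 7 (step 7): P = [1, 3, 5, 6, 7] / [2, 4];  Q = [1, 2, 5, 6, 7] / [3, 4]
Final shape: (5, 2).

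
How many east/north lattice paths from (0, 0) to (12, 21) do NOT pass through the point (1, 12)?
Number of paths = 352633840

Total paths from (0, 0) to (12, 21): C(33, 12) = 354817320. Paths through (1, 12): (paths (0, 0) → (1, 12)) × (paths (1, 12) → (12, 21)) = C(13, 1) · C(20, 11) = 13 · 167960 = 2183480. Avoidance count = 354817320 − 2183480 = 352633840.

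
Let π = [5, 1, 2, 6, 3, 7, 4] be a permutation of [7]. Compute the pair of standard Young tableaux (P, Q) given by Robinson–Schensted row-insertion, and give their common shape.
P = [1, 2, 3, 4] / [5, 6, 7];  Q = [1, 3, 4, 6] / [2, 5, 7];  common shape = (4, 3)

Row-insert the values π_1, π_2, … into P one at a time, bumping the leftmost entry strictly greater than the inserted value down to the next row. The recording tableau Q records, in position (i, j), the step at which that cell was added to P.
  Insert 5 (step 1): P = [5];  Q = [1]
  Insert 1 (step 2): P = [1] / [5];  Q = [1] / [2]
  Insert 2 (step 3): P = [1, 2] / [5];  Q = [1, 3] / [2]
  Insert 6 (step 4): P = [1, 2, 6] / [5];  Q = [1, 3, 4] / [2]
  Insert 3 (step 5): P = [1, 2, 3] / [5, 6];  Q = [1, 3, 4] / [2, 5]
  Insert 7 (step 6): P = [1, 2, 3, 7] / [5, 6];  Q = [1, 3, 4, 6] / [2, 5]
  Insert 4 (step 7): P = [1, 2, 3, 4] / [5, 6, 7];  Q = [1, 3, 4, 6] / [2, 5, 7]
Final shape: (4, 3).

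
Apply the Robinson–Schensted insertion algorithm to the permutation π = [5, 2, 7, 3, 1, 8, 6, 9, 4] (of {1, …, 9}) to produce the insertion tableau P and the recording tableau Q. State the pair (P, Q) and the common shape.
P = [1, 3, 4, 9] / [2, 6, 8] / [5, 7];  Q = [1, 3, 6, 8] / [2, 4, 7] / [5, 9];  common shape = (4, 3, 2)

Row-insert the values π_1, π_2, … into P one at a time, bumping the leftmost entry strictly greater than the inserted value down to the next row. The recording tableau Q records, in position (i, j), the step at which that cell was added to P.
  Insert 5 (step 1): P = [5];  Q = [1]
  Insert 2 (step 2): P = [2] / [5];  Q = [1] / [2]
  Insert 7 (step 3): P = [2, 7] / [5];  Q = [1, 3] / [2]
  Insert 3 (step 4): P = [2, 3] / [5, 7];  Q = [1, 3] / [2, 4]
  Insert 1 (step 5): P = [1, 3] / [2, 7] / [5];  Q = [1, 3] / [2, 4] / [5]
  Insert 8 (step 6): P = [1, 3, 8] / [2, 7] / [5];  Q = [1, 3, 6] / [2, 4] / [5]
  Insert 6 (step 7): P = [1, 3, 6] / [2, 7, 8] / [5];  Q = [1, 3, 6] / [2, 4, 7] / [5]
  Insert 9 (step 8): P = [1, 3, 6, 9] / [2, 7, 8] / [5];  Q = [1, 3, 6, 8] / [2, 4, 7] / [5]
  Insert 4 (step 9): P = [1, 3, 4, 9] / [2, 6, 8] / [5, 7];  Q = [1, 3, 6, 8] / [2, 4, 7] / [5, 9]
Final shape: (4, 3, 2).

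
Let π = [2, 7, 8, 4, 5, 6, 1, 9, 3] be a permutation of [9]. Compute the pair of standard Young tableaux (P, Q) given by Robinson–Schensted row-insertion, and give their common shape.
P = [1, 3, 5, 6, 9] / [2, 4] / [7, 8];  Q = [1, 2, 3, 6, 8] / [4, 5] / [7, 9];  common shape = (5, 2, 2)

Row-insert the values π_1, π_2, … into P one at a time, bumping the leftmost entry strictly greater than the inserted value down to the next row. The recording tableau Q records, in position (i, j), the step at which that cell was added to P.
  Insert 2 (step 1): P = [2];  Q = [1]
  Insert 7 (step 2): P = [2, 7];  Q = [1, 2]
  Insert 8 (step 3): P = [2, 7, 8];  Q = [1, 2, 3]
  Insert 4 (step 4): P = [2, 4, 8] / [7];  Q = [1, 2, 3] / [4]
  Insert 5 (step 5): P = [2, 4, 5] / [7, 8];  Q = [1, 2, 3] / [4, 5]
  Insert 6 (step 6): P = [2, 4, 5, 6] / [7, 8];  Q = [1, 2, 3, 6] / [4, 5]
  Insert 1 (step 7): P = [1, 4, 5, 6] / [2, 8] / [7];  Q = [1, 2, 3, 6] / [4, 5] / [7]
  Insert 9 (step 8): P = [1, 4, 5, 6, 9] / [2, 8] / [7];  Q = [1, 2, 3, 6, 8] / [4, 5] / [7]
  Insert 3 (step 9): P = [1, 3, 5, 6, 9] / [2, 4] / [7, 8];  Q = [1, 2, 3, 6, 8] / [4, 5] / [7, 9]
Final shape: (5, 2, 2).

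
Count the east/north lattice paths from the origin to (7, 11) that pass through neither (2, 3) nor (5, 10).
Number of paths = 13545

Inclusion–exclusion. Total paths: C(18, 7) = 31824. Through P₁: C(5, 2)·C(13, 5) = 12870. Through P₂: C(15, 5)·C(3, 2) = 9009. Since P₁ is strictly southwest of P₂, a monotone path through both must visit P₁ then P₂; paths through both = C(5, 2)·C(10, 3)·C(3, 2) = 3600. Avoid both = 31824 − 12870 − 9009 + 3600 = 13545.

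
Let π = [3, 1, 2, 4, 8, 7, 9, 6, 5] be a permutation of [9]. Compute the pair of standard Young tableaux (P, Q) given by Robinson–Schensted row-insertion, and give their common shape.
P = [1, 2, 4, 5, 9] / [3, 6] / [7] / [8];  Q = [1, 3, 4, 5, 7] / [2, 6] / [8] / [9];  common shape = (5, 2, 1, 1)

Row-insert the values π_1, π_2, … into P one at a time, bumping the leftmost entry strictly greater than the inserted value down to the next row. The recording tableau Q records, in position (i, j), the step at which that cell was added to P.
  Insert 3 (step 1): P = [3];  Q = [1]
  Insert 1 (step 2): P = [1] / [3];  Q = [1] / [2]
  Insert 2 (step 3): P = [1, 2] / [3];  Q = [1, 3] / [2]
  Insert 4 (step 4): P = [1, 2, 4] / [3];  Q = [1, 3, 4] / [2]
  Insert 8 (step 5): P = [1, 2, 4, 8] / [3];  Q = [1, 3, 4, 5] / [2]
  Insert 7 (step 6): P = [1, 2, 4, 7] / [3, 8];  Q = [1, 3, 4, 5] / [2, 6]
  Insert 9 (step 7): P = [1, 2, 4, 7, 9] / [3, 8];  Q = [1, 3, 4, 5, 7] / [2, 6]
  Insert 6 (step 8): P = [1, 2, 4, 6, 9] / [3, 7] / [8];  Q = [1, 3, 4, 5, 7] / [2, 6] / [8]
  Insert 5 (step 9): P = [1, 2, 4, 5, 9] / [3, 6] / [7] / [8];  Q = [1, 3, 4, 5, 7] / [2, 6] / [8] / [9]
Final shape: (5, 2, 1, 1).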